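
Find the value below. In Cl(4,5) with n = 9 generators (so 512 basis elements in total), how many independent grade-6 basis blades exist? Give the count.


Number of grade-k basis blades in Cl(p,q) with n = p + q is C(n, k).
n = 4 + 5 = 9
C(9, 6) = 9! / (6! * 3!)
= 362880 / (720 * 6)
= 84


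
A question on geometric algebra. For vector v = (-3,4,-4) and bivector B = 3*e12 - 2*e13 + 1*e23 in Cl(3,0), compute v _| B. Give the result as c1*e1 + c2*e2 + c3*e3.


Left contraction v _| B = <vB>_1 (grade-1 part of the geometric product vB).
Using e1_|e12 = e2, e2_|e12 = -e1, e1_|e13 = e3, e3_|e13 = -e1, e2_|e23 = e3, e3_|e23 = -e2:
e1 coeff: -v2*b12 - v3*b13 = -(4)*(3) - (-4)*(-2) = -20
e2 coeff: v1*b12 - v3*b23 = (-3)*(3) - (-4)*(1) = -5
e3 coeff: v1*b13 + v2*b23 = (-3)*(-2) + (4)*(1) = 10
v _| B = -20*e1 - 5*e2 + 10*e3


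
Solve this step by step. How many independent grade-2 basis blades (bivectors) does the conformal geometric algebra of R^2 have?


The conformal model of R^2 uses Cl(3,1) with m = 2 + 2 = 4 generators.
Number of grade-2 blades = C(m, 2) = C(4, 2)
= 4*3/2 = 6


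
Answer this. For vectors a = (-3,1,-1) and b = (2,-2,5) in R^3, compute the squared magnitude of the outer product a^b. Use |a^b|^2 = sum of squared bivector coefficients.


a wedge b = (a1*b2 - a2*b1)*e12 + (a1*b3 - a3*b1)*e13 + (a2*b3 - a3*b2)*e23
e12 coeff: (-3)*(-2) - 1*2 = 6 - 2 = 4
e13 coeff: (-3)*5 - (-1)*2 = -15 - (-2) = -13
e23 coeff: 1*5 - (-1)*(-2) = 5 - 2 = 3
|a wedge b|^2 = 4^2 + (-13)^2 + 3^2
= 16 + 169 + 9
= 194


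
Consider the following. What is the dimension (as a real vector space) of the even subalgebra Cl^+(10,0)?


Even subalgebra dimension = 2^(n-1)
n = 10 + 0 = 10
2^(10 - 1) = 2^9 = 512
Verification: sum of C(10,k) for even k = 1 + 45 + 210 + 210 + 45 + 1 = 512
Result = 512


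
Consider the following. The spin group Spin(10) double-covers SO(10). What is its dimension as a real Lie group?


Spin(n) double-covers SO(n); both have Lie algebra so(n) of dimension n(n-1)/2.
n = 10
n(n-1) = 10 * 9 = 90
dim Spin(10) = 90/2 = 45


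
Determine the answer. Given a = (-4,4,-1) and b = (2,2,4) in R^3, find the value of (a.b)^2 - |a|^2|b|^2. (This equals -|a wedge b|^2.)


a . b = (-4)*2 + 4*2 + (-1)*4
= -8 + 8 + (-4) = -4
|a|^2 = (-4)^2 + 4^2 + (-1)^2 = 33
|b|^2 = 2^2 + 2^2 + 4^2 = 24
(a.b)^2 = (-4)^2 = 16
|a|^2 * |b|^2 = 33 * 24 = 792
Result = 16 - 792 = -776


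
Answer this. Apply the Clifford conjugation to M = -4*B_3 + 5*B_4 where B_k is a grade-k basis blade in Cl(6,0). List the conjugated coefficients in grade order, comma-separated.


Clifford conjugate sign for grade k: (-1)^(k(k+1)/2)
Grade 3: (-1)^(3*4/2) = (-1)^6 = 1, coeff -4 -> -4
Grade 4: (-1)^(4*5/2) = (-1)^10 = 1, coeff 5 -> 5
Conjugated coefficients: -4, 5


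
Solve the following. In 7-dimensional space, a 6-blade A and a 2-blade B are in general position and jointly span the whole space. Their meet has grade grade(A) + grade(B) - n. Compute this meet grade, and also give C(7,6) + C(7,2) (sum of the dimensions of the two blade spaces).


Meet grade = grade(A) + grade(B) - n
= 6 + 2 - 7 = 1
C(7,6) = 7
C(7,2) = 21
dim_A + dim_B = 7 + 21 = 28


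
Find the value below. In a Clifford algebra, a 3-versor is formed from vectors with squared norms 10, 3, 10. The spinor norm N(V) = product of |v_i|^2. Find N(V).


Spinor norm N(V) = |v1|^2 * |v2|^2 * ... * |v3|^2
= 10 * 3 * 10
Running product: 10, 30, 300
N(V) = 300


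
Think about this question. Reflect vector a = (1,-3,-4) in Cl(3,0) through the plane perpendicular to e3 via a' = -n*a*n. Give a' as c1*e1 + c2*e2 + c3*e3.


Reflection formula: a' = -n*a*n, with n = e3 (unit vector, n^2 = 1).
For reflection through hyperplane perp to e3:
The component along e3 flips sign, others stay.
a = (1, -3, -4)
a' = (1, -3, 4)
a' = 1*e1 - 3*e2 + 4*e3


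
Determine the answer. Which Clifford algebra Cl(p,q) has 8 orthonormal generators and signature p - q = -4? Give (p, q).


We need p + q = 8 and p - q = -4.
Adding: 2p = 8 + (-4) = 4, so p = 2.
Then q = 8 - 2 = 6.
(p, q) = (2, 6)


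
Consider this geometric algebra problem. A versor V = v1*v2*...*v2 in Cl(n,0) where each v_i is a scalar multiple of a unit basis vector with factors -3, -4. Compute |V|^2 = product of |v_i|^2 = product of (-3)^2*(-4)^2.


Each vector v_i has |v_i|^2 = s_i^2
Squared scales: (-3)^2 = 9, (-4)^2 = 16
|V|^2 = 9 * 16
= 144


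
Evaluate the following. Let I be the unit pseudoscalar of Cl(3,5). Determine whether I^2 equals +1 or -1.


The pseudoscalar I = e1...e_n (product of all n generators) of Cl(p,q) satisfies I^2 = (-1)^(q + n(n-1)/2).
p = 3, q = 5, n = p + q = 8
n(n-1)/2 = 8 * 7 / 2 = 28
Exponent = q + n(n-1)/2 = 5 + 28 = 33
I^2 = (-1)^33 = -1


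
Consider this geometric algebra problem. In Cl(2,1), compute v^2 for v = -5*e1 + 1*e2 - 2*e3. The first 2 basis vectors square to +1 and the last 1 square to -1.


v^2 = sum of c_i^2 * e_i^2
Positive signature terms (e_i^2 = +1): (-5)^2 + 1^2 = 26
Negative signature terms (e_j^2 = -1): (-2)^2 = 4
v^2 = 26 - 4 = 22


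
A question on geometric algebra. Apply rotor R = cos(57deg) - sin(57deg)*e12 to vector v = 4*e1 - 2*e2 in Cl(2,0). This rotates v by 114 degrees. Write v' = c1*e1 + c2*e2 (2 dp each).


Rotor R = cos(57deg) - sin(57deg)*e12
Rotation angle theta = 2 * 57 = 114 degrees
v' = R*v*~R rotates v by theta.
cos(114deg) = -0.4067, sin(114deg) = 0.9135
v'_1 = 4*cos(114deg) - (-2)*sin(114deg)
= 4*(-0.4067) - (-2)*0.9135
= 0.20
v'_2 = 4*sin(114deg) + (-2)*cos(114deg)
= 4*0.9135 + (-2)*(-0.4067)
= 4.47
v' = 0.20*e1 + 4.47*e2


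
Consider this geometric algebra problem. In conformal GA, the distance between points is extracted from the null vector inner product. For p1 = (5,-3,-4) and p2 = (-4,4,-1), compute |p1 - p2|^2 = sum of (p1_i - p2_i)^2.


p1 - p2 = (9, -7, -3)
|p1 - p2|^2 = 9^2 + (-7)^2 + (-3)^2
= 81 + 49 + 9
= 139


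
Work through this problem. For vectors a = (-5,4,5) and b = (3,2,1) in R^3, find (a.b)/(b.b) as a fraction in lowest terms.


Projection coefficient = (a . b) / (b . b)
a . b = (-5)*3 + 4*2 + 5*1
= -15 + 8 + 5 = -2
b . b = 3^2 + 2^2 + 1^2
= 9 + 4 + 1 = 14
Coefficient = -2/14
In lowest terms: -1/7


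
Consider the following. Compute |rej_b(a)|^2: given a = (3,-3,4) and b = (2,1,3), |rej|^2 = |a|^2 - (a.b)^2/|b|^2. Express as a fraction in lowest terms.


|a|^2 = 3^2 + (-3)^2 + 4^2 = 34
|b|^2 = 2^2 + 1^2 + 3^2 = 14
a . b = 3*2 + (-3)*1 + 4*3 = 15
(a.b)^2 = 15^2 = 225
|rej|^2 = 34 - 225/14
= (476 - 225)/14
= 251/14
In lowest terms: 251/14


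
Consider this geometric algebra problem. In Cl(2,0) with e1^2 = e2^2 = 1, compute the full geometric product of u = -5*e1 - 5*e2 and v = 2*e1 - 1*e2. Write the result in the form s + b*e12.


Expand: (-5*e1 - 5*e2)(2*e1 - 1*e2)
= (-5)*2*e1e1 + (-5)*(-1)*e1e2 + (-5)*2*e2e1 + (-5)*(-1)*e2e2
Using e1^2 = e2^2 = 1, e2e1 = -e1e2:
Scalar part s = (-5)*2 + (-5)*(-1) = -10 + 5 = -5
Bivector part b = (-5)*(-1) - (-5)*2 = 5 - (-10) = 15
uv = -5 + 15*e12


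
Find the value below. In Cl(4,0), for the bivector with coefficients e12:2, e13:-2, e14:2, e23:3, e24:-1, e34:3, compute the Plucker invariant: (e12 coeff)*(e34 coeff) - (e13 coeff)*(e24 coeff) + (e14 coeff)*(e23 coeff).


Plucker relation: af - be + cd
a*f = 2*3 = 6
b*e = (-2)*(-1) = 2
c*d = 2*3 = 6
af - be + cd = 6 - 2 + 6
= 10


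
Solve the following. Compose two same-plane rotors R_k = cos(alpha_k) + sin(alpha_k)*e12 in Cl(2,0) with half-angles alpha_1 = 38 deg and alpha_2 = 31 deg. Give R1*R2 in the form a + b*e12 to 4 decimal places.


Same-plane rotors commute and their half-angles add:
R1*R2 = cos(a1 + a2) + sin(a1 + a2)*e12.
a1 + a2 = 38 + 31 = 69 deg
cos(69 deg) = 0.3584
sin(69 deg) = 0.9336
R1*R2 = 0.3584 + 0.9336*e12


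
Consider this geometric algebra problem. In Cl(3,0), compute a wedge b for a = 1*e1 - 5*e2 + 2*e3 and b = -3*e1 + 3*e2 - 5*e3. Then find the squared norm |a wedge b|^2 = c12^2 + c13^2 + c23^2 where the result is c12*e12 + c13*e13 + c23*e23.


a wedge b = (a1*b2 - a2*b1)*e12 + (a1*b3 - a3*b1)*e13 + (a2*b3 - a3*b2)*e23
e12 coeff: 1*3 - (-5)*(-3) = 3 - 15 = -12
e13 coeff: 1*(-5) - 2*(-3) = -5 - (-6) = 1
e23 coeff: (-5)*(-5) - 2*3 = 25 - 6 = 19
|a wedge b|^2 = (-12)^2 + 1^2 + 19^2
= 144 + 1 + 361
= 506


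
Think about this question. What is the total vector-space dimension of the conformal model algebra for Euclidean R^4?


The conformal model of R^4 uses Cl(5,1): the 4 Euclidean generators plus two extra orthogonal generators e+ (e+^2 = +1) and e- (e-^2 = -1), from which the null vectors e0, einf are built.
Number of generators m = 4 + 2 = 6.
dim Cl(p,q) = 2^m = 2^6 = 64


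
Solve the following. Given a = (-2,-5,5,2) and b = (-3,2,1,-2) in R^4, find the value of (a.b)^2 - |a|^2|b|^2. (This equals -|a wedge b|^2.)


a . b = (-2)*(-3) + (-5)*2 + 5*1 + 2*(-2)
= 6 + (-10) + 5 + (-4) = -3
|a|^2 = (-2)^2 + (-5)^2 + 5^2 + 2^2 = 58
|b|^2 = (-3)^2 + 2^2 + 1^2 + (-2)^2 = 18
(a.b)^2 = (-3)^2 = 9
|a|^2 * |b|^2 = 58 * 18 = 1044
Result = 9 - 1044 = -1035


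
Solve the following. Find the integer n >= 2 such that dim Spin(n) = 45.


dim Spin(n) = dim so(n) = n(n-1)/2.
Solve n(n-1)/2 = 45, i.e. n^2 - n - 90 = 0.
Discriminant = 1 + 8*45 = 361
n = (1 + sqrt(361))/2 = (1 + 19)/2 = 10


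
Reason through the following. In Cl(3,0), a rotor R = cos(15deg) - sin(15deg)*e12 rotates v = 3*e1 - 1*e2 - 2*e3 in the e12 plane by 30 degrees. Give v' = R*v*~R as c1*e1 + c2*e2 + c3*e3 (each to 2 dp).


Rotor R = cos(15deg) - sin(15deg)*e12
Rotation angle theta = 2 * 15 = 30 degrees in the e12 plane (e1 -> e2).
The component perpendicular to the plane (e3) is invariant: v'_3 = v3 = -2.00
cos(30deg) = 0.8660, sin(30deg) = 0.5000
v'_1 = v1*cos(theta) - v2*sin(theta) = 3*0.8660 - (-1)*0.5000 = 3.10
v'_2 = v1*sin(theta) + v2*cos(theta) = 3*0.5000 + (-1)*0.8660 = 0.63
v' = 3.10*e1 + 0.63*e2 - 2.00*e3


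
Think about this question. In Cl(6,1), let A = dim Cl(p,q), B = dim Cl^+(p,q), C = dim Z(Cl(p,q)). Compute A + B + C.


n = 6 + 1 = 7
Total dim = 2^7 = 128
Even subalgebra dim = 2^6 = 64
n is odd, so center dim = 2
Sum = 128 + 64 + 2 = 194


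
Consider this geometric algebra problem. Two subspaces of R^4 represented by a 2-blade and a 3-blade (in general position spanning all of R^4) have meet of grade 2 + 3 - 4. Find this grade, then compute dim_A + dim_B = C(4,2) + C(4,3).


Meet grade = grade(A) + grade(B) - n
= 2 + 3 - 4 = 1
C(4,2) = 6
C(4,3) = 4
dim_A + dim_B = 6 + 4 = 10


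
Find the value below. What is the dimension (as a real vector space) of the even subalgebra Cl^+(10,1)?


Even subalgebra dimension = 2^(n-1)
n = 10 + 1 = 11
2^(11 - 1) = 2^10 = 1024
Verification: sum of C(11,k) for even k = 1 + 55 + 330 + 462 + 165 + 11 = 1024
Result = 1024


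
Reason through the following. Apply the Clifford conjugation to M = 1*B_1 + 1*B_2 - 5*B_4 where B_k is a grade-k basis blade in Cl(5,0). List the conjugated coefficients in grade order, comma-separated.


Clifford conjugate sign for grade k: (-1)^(k(k+1)/2)
Grade 1: (-1)^(1*2/2) = (-1)^1 = -1, coeff 1 -> -1
Grade 2: (-1)^(2*3/2) = (-1)^3 = -1, coeff 1 -> -1
Grade 4: (-1)^(4*5/2) = (-1)^10 = 1, coeff -5 -> -5
Conjugated coefficients: -1, -1, -5


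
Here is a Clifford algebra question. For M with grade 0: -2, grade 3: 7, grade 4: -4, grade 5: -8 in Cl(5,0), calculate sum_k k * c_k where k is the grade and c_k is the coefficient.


Grade-weighted sum = sum of grade_k * coefficient_k
0*(-2) = 0
3*7 = 21
4*(-4) = -16
5*(-8) = -40
Total = 0 + 21 + (-16) + (-40) = -35


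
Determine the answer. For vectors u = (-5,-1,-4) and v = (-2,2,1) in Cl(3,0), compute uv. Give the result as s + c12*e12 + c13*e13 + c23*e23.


In Cl(3,0): e_i^2 = 1, e_ie_j = -e_je_i for i != j.
Scalar part = u . v = (-5)*(-2) + (-1)*2 + (-4)*1
= 10 + (-2) + (-4) = 4
e12 coeff = (-5)*2 - (-1)*(-2) = -10 - 2 = -12
e13 coeff = (-5)*1 - (-4)*(-2) = -5 - 8 = -13
e23 coeff = (-1)*1 - (-4)*2 = -1 - (-8) = 7
uv = 4 - 12*e12 - 13*e13 + 7*e23


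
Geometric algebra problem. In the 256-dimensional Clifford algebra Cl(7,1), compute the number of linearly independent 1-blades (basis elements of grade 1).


Number of grade-k basis blades in Cl(p,q) with n = p + q is C(n, k).
n = 7 + 1 = 8
C(8, 1) = 8! / (1! * 7!)
= 40320 / (1 * 5040)
= 8


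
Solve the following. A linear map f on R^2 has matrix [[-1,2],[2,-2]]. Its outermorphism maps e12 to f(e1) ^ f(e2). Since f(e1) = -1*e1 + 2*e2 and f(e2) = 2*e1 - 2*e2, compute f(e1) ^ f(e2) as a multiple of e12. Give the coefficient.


The outermorphism of a linear map f sends e1^e2 to f(e1)^f(e2).
f(e1) = -1*e1 + 2*e2
f(e2) = 2*e1 - 2*e2
f(e1) ^ f(e2) = (-1*e1 + 2*e2) ^ (2*e1 - 2*e2)
= (-1)*(-2)*e12 + 2*2*e21
= (2 - 4)*e12
= -2*e12
Coefficient = -2


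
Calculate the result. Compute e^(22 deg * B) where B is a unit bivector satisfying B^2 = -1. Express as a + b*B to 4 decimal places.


For a unit bivector B with B^2 = -1, the exponential series gives
e^(theta*B) = cos(theta) + sin(theta)*B (the GA analogue of Euler's formula).
theta = 22 degrees = 0.383972 rad
cos(22 deg) = 0.9272
sin(22 deg) = 0.3746
exp(theta*B) = 0.9272 + 0.3746*B


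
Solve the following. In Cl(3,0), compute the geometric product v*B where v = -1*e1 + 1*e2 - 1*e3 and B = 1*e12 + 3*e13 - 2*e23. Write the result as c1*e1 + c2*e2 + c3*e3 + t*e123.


vB has grade-1 (vector) and grade-3 (trivector) parts: vB = (v _| B) + (v ^ B).
Vector part <vB>_1:
  e1: -v2*b12 - v3*b13 = -(1)*(1) - (-1)*(3) = 2
  e2: v1*b12 - v3*b23 = (-1)*(1) - (-1)*(-2) = -3
  e3: v1*b13 + v2*b23 = (-1)*(3) + (1)*(-2) = -5
Trivector part <vB>_3:
  e123: v1*b23 - v2*b13 + v3*b12 = (-1)*(-2) - (1)*(3) + (-1)*(1) = -2
vB = 2*e1 - 3*e2 - 5*e3 - 2*e123


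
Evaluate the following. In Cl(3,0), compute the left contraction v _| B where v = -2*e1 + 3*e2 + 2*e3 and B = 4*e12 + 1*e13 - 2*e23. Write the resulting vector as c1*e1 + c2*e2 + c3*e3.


Left contraction v _| B = <vB>_1 (grade-1 part of the geometric product vB).
Using e1_|e12 = e2, e2_|e12 = -e1, e1_|e13 = e3, e3_|e13 = -e1, e2_|e23 = e3, e3_|e23 = -e2:
e1 coeff: -v2*b12 - v3*b13 = -(3)*(4) - (2)*(1) = -14
e2 coeff: v1*b12 - v3*b23 = (-2)*(4) - (2)*(-2) = -4
e3 coeff: v1*b13 + v2*b23 = (-2)*(1) + (3)*(-2) = -8
v _| B = -14*e1 - 4*e2 - 8*e3


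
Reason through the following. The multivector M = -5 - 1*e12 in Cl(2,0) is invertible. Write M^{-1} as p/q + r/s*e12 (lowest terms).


M = -5 - 1*e12, where e12^2 = -1.
Since M commutes with its reverse ~M = a - b*e12, M * ~M = a^2 - b^2*e12^2 = a^2 + b^2.
So M^{-1} = ~M / (a^2 + b^2) = (a - b*e12)/(a^2 + b^2).
a^2 + b^2 = 25 + 1 = 26
Scalar part = -5/26 = -5/26
Bivector coeff = 1/26 = 1/26
M^{-1} = -5/26 + 1/26*e12


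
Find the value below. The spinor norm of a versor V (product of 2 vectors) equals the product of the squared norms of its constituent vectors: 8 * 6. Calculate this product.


Spinor norm N(V) = |v1|^2 * |v2|^2 * ... * |v2|^2
= 8 * 6
Running product: 8, 48
N(V) = 48


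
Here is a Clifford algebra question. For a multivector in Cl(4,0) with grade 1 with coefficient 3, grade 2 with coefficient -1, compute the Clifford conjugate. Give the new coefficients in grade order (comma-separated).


Clifford conjugate sign for grade k: (-1)^(k(k+1)/2)
Grade 1: (-1)^(1*2/2) = (-1)^1 = -1, coeff 3 -> -3
Grade 2: (-1)^(2*3/2) = (-1)^3 = -1, coeff -1 -> 1
Conjugated coefficients: -3, 1


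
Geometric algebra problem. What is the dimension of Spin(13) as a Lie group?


Spin(n) double-covers SO(n); both have Lie algebra so(n) of dimension n(n-1)/2.
n = 13
n(n-1) = 13 * 12 = 156
dim Spin(13) = 156/2 = 78


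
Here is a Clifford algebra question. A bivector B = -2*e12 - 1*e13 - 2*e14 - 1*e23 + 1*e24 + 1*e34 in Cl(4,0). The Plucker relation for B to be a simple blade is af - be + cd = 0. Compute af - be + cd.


Plucker relation: af - be + cd
a*f = (-2)*1 = -2
b*e = (-1)*1 = -1
c*d = (-2)*(-1) = 2
af - be + cd = -2 - (-1) + 2
= 1


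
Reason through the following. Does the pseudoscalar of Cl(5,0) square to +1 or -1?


The pseudoscalar I = e1...e_n (product of all n generators) of Cl(p,q) satisfies I^2 = (-1)^(q + n(n-1)/2).
p = 5, q = 0, n = p + q = 5
n(n-1)/2 = 5 * 4 / 2 = 10
Exponent = q + n(n-1)/2 = 0 + 10 = 10
I^2 = (-1)^10 = +1


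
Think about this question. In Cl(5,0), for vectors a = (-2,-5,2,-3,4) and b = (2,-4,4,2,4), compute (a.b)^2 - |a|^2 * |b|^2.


a . b = (-2)*2 + (-5)*(-4) + 2*4 + (-3)*2 + 4*4
= -4 + 20 + 8 + (-6) + 16 = 34
|a|^2 = (-2)^2 + (-5)^2 + 2^2 + (-3)^2 + 4^2 = 58
|b|^2 = 2^2 + (-4)^2 + 4^2 + 2^2 + 4^2 = 56
(a.b)^2 = 34^2 = 1156
|a|^2 * |b|^2 = 58 * 56 = 3248
Result = 1156 - 3248 = -2092


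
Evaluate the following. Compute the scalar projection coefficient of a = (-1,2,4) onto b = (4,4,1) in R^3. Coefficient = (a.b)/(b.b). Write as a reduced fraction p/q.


Projection coefficient = (a . b) / (b . b)
a . b = (-1)*4 + 2*4 + 4*1
= -4 + 8 + 4 = 8
b . b = 4^2 + 4^2 + 1^2
= 16 + 16 + 1 = 33
Coefficient = 8/33
In lowest terms: 8/33


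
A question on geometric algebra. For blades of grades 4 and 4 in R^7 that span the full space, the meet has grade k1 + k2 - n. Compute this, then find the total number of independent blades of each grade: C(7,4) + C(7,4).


Meet grade = grade(A) + grade(B) - n
= 4 + 4 - 7 = 1
C(7,4) = 35
C(7,4) = 35
dim_A + dim_B = 35 + 35 = 70


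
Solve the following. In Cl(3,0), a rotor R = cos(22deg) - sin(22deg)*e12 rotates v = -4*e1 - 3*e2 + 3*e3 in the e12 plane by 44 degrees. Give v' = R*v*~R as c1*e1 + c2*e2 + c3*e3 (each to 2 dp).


Rotor R = cos(22deg) - sin(22deg)*e12
Rotation angle theta = 2 * 22 = 44 degrees in the e12 plane (e1 -> e2).
The component perpendicular to the plane (e3) is invariant: v'_3 = v3 = 3.00
cos(44deg) = 0.7193, sin(44deg) = 0.6947
v'_1 = v1*cos(theta) - v2*sin(theta) = -4*0.7193 - (-3)*0.6947 = -0.79
v'_2 = v1*sin(theta) + v2*cos(theta) = -4*0.6947 + (-3)*0.7193 = -4.94
v' = -0.79*e1 - 4.94*e2 + 3.00*e3


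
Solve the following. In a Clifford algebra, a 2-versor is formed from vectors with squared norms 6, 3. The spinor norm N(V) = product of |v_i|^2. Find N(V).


Spinor norm N(V) = |v1|^2 * |v2|^2 * ... * |v2|^2
= 6 * 3
Running product: 6, 18
N(V) = 18


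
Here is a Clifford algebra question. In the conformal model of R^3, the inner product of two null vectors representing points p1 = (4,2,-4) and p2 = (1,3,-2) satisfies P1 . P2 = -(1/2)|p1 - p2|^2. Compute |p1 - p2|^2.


p1 - p2 = (3, -1, -2)
|p1 - p2|^2 = 3^2 + (-1)^2 + (-2)^2
= 9 + 1 + 4
= 14


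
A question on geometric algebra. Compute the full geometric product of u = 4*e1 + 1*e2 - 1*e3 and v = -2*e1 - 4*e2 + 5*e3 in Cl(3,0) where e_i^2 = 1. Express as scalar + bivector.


In Cl(3,0): e_i^2 = 1, e_ie_j = -e_je_i for i != j.
Scalar part = u . v = 4*(-2) + 1*(-4) + (-1)*5
= -8 + (-4) + (-5) = -17
e12 coeff = 4*(-4) - 1*(-2) = -16 - (-2) = -14
e13 coeff = 4*5 - (-1)*(-2) = 20 - 2 = 18
e23 coeff = 1*5 - (-1)*(-4) = 5 - 4 = 1
uv = -17 - 14*e12 + 18*e13 + 1*e23


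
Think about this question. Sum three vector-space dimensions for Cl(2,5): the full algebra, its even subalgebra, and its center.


n = 2 + 5 = 7
Total dim = 2^7 = 128
Even subalgebra dim = 2^6 = 64
n is odd, so center dim = 2
Sum = 128 + 64 + 2 = 194


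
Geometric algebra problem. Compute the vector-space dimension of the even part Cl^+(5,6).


Even subalgebra dimension = 2^(n-1)
n = 5 + 6 = 11
2^(11 - 1) = 2^10 = 1024
Verification: sum of C(11,k) for even k = 1 + 55 + 330 + 462 + 165 + 11 = 1024
Result = 1024


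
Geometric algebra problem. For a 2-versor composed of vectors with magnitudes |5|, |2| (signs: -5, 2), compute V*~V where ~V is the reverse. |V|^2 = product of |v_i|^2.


Each vector v_i has |v_i|^2 = s_i^2
Squared scales: (-5)^2 = 25, 2^2 = 4
|V|^2 = 25 * 4
= 100


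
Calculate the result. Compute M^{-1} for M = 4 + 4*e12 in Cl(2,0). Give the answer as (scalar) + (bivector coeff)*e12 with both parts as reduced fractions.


M = 4 + 4*e12, where e12^2 = -1.
Since M commutes with its reverse ~M = a - b*e12, M * ~M = a^2 - b^2*e12^2 = a^2 + b^2.
So M^{-1} = ~M / (a^2 + b^2) = (a - b*e12)/(a^2 + b^2).
a^2 + b^2 = 16 + 16 = 32
Scalar part = 4/32 = 1/8
Bivector coeff = -4/32 = -1/8
M^{-1} = 1/8 - 1/8*e12


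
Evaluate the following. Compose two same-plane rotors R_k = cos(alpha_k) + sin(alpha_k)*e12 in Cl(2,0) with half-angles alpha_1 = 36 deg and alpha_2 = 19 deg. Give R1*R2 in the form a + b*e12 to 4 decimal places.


Same-plane rotors commute and their half-angles add:
R1*R2 = cos(a1 + a2) + sin(a1 + a2)*e12.
a1 + a2 = 36 + 19 = 55 deg
cos(55 deg) = 0.5736
sin(55 deg) = 0.8192
R1*R2 = 0.5736 + 0.8192*e12


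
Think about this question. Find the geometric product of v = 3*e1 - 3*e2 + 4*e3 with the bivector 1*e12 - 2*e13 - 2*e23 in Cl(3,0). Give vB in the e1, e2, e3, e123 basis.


vB has grade-1 (vector) and grade-3 (trivector) parts: vB = (v _| B) + (v ^ B).
Vector part <vB>_1:
  e1: -v2*b12 - v3*b13 = -(-3)*(1) - (4)*(-2) = 11
  e2: v1*b12 - v3*b23 = (3)*(1) - (4)*(-2) = 11
  e3: v1*b13 + v2*b23 = (3)*(-2) + (-3)*(-2) = 0
Trivector part <vB>_3:
  e123: v1*b23 - v2*b13 + v3*b12 = (3)*(-2) - (-3)*(-2) + (4)*(1) = -8
vB = 11*e1 + 11*e2 + 0*e3 - 8*e123


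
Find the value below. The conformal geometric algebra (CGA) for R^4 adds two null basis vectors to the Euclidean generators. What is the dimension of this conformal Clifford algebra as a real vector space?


The conformal model of R^4 uses Cl(5,1): the 4 Euclidean generators plus two extra orthogonal generators e+ (e+^2 = +1) and e- (e-^2 = -1), from which the null vectors e0, einf are built.
Number of generators m = 4 + 2 = 6.
dim Cl(p,q) = 2^m = 2^6 = 64


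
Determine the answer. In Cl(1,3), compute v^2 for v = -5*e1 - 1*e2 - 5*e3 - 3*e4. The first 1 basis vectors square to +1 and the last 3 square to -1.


v^2 = sum of c_i^2 * e_i^2
Positive signature terms (e_i^2 = +1): (-5)^2 = 25
Negative signature terms (e_j^2 = -1): (-1)^2 + (-5)^2 + (-3)^2 = 35
v^2 = 25 - 35 = -10


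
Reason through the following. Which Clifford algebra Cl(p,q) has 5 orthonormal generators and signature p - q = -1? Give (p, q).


We need p + q = 5 and p - q = -1.
Adding: 2p = 5 + (-1) = 4, so p = 2.
Then q = 5 - 2 = 3.
(p, q) = (2, 3)


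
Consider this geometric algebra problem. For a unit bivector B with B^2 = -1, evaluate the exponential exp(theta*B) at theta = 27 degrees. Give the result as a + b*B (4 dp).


For a unit bivector B with B^2 = -1, the exponential series gives
e^(theta*B) = cos(theta) + sin(theta)*B (the GA analogue of Euler's formula).
theta = 27 degrees = 0.471239 rad
cos(27 deg) = 0.8910
sin(27 deg) = 0.4540
exp(theta*B) = 0.8910 + 0.4540*B


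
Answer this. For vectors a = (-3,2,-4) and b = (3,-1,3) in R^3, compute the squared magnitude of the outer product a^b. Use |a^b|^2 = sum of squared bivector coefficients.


a wedge b = (a1*b2 - a2*b1)*e12 + (a1*b3 - a3*b1)*e13 + (a2*b3 - a3*b2)*e23
e12 coeff: (-3)*(-1) - 2*3 = 3 - 6 = -3
e13 coeff: (-3)*3 - (-4)*3 = -9 - (-12) = 3
e23 coeff: 2*3 - (-4)*(-1) = 6 - 4 = 2
|a wedge b|^2 = (-3)^2 + 3^2 + 2^2
= 9 + 9 + 4
= 22


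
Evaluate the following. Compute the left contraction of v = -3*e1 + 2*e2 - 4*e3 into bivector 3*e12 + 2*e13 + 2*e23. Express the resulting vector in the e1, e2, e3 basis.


Left contraction v _| B = <vB>_1 (grade-1 part of the geometric product vB).
Using e1_|e12 = e2, e2_|e12 = -e1, e1_|e13 = e3, e3_|e13 = -e1, e2_|e23 = e3, e3_|e23 = -e2:
e1 coeff: -v2*b12 - v3*b13 = -(2)*(3) - (-4)*(2) = 2
e2 coeff: v1*b12 - v3*b23 = (-3)*(3) - (-4)*(2) = -1
e3 coeff: v1*b13 + v2*b23 = (-3)*(2) + (2)*(2) = -2
v _| B = 2*e1 - 1*e2 - 2*e3


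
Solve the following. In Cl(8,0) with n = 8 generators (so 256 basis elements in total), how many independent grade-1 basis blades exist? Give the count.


Number of grade-k basis blades in Cl(p,q) with n = p + q is C(n, k).
n = 8 + 0 = 8
C(8, 1) = 8! / (1! * 7!)
= 40320 / (1 * 5040)
= 8


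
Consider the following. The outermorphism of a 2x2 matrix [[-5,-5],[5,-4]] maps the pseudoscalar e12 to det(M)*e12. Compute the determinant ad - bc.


The outermorphism of a linear map f sends e1^e2 to f(e1)^f(e2).
f(e1) = -5*e1 + 5*e2
f(e2) = -5*e1 - 4*e2
f(e1) ^ f(e2) = (-5*e1 + 5*e2) ^ (-5*e1 - 4*e2)
= (-5)*(-4)*e12 + 5*(-5)*e21
= (20 - (-25))*e12
= 45*e12
Coefficient = 45


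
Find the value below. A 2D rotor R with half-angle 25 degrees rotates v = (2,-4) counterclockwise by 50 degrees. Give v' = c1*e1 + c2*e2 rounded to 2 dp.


Rotor R = cos(25deg) - sin(25deg)*e12
Rotation angle theta = 2 * 25 = 50 degrees
v' = R*v*~R rotates v by theta.
cos(50deg) = 0.6428, sin(50deg) = 0.7660
v'_1 = 2*cos(50deg) - (-4)*sin(50deg)
= 2*0.6428 - (-4)*0.7660
= 4.35
v'_2 = 2*sin(50deg) + (-4)*cos(50deg)
= 2*0.7660 + (-4)*0.6428
= -1.04
v' = 4.35*e1 - 1.04*e2


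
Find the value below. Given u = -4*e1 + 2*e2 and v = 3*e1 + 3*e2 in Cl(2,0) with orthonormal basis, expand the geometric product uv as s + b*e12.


Expand: (-4*e1 + 2*e2)(3*e1 + 3*e2)
= (-4)*3*e1e1 + (-4)*3*e1e2 + 2*3*e2e1 + 2*3*e2e2
Using e1^2 = e2^2 = 1, e2e1 = -e1e2:
Scalar part s = (-4)*3 + 2*3 = -12 + 6 = -6
Bivector part b = (-4)*3 - 2*3 = -12 - 6 = -18
uv = -6 - 18*e12


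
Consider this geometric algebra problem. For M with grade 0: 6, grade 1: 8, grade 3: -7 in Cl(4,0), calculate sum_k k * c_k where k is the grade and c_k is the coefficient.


Grade-weighted sum = sum of grade_k * coefficient_k
0*6 = 0
1*8 = 8
3*(-7) = -21
Total = 0 + 8 + (-21) = -13


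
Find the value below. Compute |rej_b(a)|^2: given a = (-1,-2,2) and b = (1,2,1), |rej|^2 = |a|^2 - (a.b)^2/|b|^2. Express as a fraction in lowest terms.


|a|^2 = (-1)^2 + (-2)^2 + 2^2 = 9
|b|^2 = 1^2 + 2^2 + 1^2 = 6
a . b = (-1)*1 + (-2)*2 + 2*1 = -3
(a.b)^2 = (-3)^2 = 9
|rej|^2 = 9 - 9/6
= (54 - 9)/6
= 45/6
In lowest terms: 15/2


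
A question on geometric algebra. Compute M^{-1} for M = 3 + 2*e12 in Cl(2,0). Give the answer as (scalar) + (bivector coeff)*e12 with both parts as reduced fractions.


M = 3 + 2*e12, where e12^2 = -1.
Since M commutes with its reverse ~M = a - b*e12, M * ~M = a^2 - b^2*e12^2 = a^2 + b^2.
So M^{-1} = ~M / (a^2 + b^2) = (a - b*e12)/(a^2 + b^2).
a^2 + b^2 = 9 + 4 = 13
Scalar part = 3/13 = 3/13
Bivector coeff = -2/13 = -2/13
M^{-1} = 3/13 - 2/13*e12


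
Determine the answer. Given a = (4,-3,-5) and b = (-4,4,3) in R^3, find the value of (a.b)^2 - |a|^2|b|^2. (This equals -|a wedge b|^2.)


a . b = 4*(-4) + (-3)*4 + (-5)*3
= -16 + (-12) + (-15) = -43
|a|^2 = 4^2 + (-3)^2 + (-5)^2 = 50
|b|^2 = (-4)^2 + 4^2 + 3^2 = 41
(a.b)^2 = (-43)^2 = 1849
|a|^2 * |b|^2 = 50 * 41 = 2050
Result = 1849 - 2050 = -201


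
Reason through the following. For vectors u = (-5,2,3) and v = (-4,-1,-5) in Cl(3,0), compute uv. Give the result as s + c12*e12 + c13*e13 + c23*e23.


In Cl(3,0): e_i^2 = 1, e_ie_j = -e_je_i for i != j.
Scalar part = u . v = (-5)*(-4) + 2*(-1) + 3*(-5)
= 20 + (-2) + (-15) = 3
e12 coeff = (-5)*(-1) - 2*(-4) = 5 - (-8) = 13
e13 coeff = (-5)*(-5) - 3*(-4) = 25 - (-12) = 37
e23 coeff = 2*(-5) - 3*(-1) = -10 - (-3) = -7
uv = 3 + 13*e12 + 37*e13 - 7*e23


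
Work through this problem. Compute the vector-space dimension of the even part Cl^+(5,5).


Even subalgebra dimension = 2^(n-1)
n = 5 + 5 = 10
2^(10 - 1) = 2^9 = 512
Verification: sum of C(10,k) for even k = 1 + 45 + 210 + 210 + 45 + 1 = 512
Result = 512


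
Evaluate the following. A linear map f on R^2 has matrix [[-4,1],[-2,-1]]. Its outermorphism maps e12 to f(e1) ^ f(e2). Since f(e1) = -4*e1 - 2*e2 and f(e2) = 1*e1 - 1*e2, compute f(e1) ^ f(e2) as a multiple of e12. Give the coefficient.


The outermorphism of a linear map f sends e1^e2 to f(e1)^f(e2).
f(e1) = -4*e1 - 2*e2
f(e2) = 1*e1 - 1*e2
f(e1) ^ f(e2) = (-4*e1 - 2*e2) ^ (1*e1 - 1*e2)
= (-4)*(-1)*e12 + (-2)*1*e21
= (4 - (-2))*e12
= 6*e12
Coefficient = 6


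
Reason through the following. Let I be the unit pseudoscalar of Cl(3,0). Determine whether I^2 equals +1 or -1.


The pseudoscalar I = e1...e_n (product of all n generators) of Cl(p,q) satisfies I^2 = (-1)^(q + n(n-1)/2).
p = 3, q = 0, n = p + q = 3
n(n-1)/2 = 3 * 2 / 2 = 3
Exponent = q + n(n-1)/2 = 0 + 3 = 3
I^2 = (-1)^3 = -1


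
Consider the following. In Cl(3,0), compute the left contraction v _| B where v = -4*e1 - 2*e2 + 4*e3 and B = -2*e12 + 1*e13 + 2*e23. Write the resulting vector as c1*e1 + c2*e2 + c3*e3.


Left contraction v _| B = <vB>_1 (grade-1 part of the geometric product vB).
Using e1_|e12 = e2, e2_|e12 = -e1, e1_|e13 = e3, e3_|e13 = -e1, e2_|e23 = e3, e3_|e23 = -e2:
e1 coeff: -v2*b12 - v3*b13 = -(-2)*(-2) - (4)*(1) = -8
e2 coeff: v1*b12 - v3*b23 = (-4)*(-2) - (4)*(2) = 0
e3 coeff: v1*b13 + v2*b23 = (-4)*(1) + (-2)*(2) = -8
v _| B = -8*e1 + 0*e2 - 8*e3


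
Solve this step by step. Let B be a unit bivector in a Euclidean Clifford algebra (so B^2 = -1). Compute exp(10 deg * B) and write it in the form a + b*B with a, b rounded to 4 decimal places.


For a unit bivector B with B^2 = -1, the exponential series gives
e^(theta*B) = cos(theta) + sin(theta)*B (the GA analogue of Euler's formula).
theta = 10 degrees = 0.174533 rad
cos(10 deg) = 0.9848
sin(10 deg) = 0.1736
exp(theta*B) = 0.9848 + 0.1736*B


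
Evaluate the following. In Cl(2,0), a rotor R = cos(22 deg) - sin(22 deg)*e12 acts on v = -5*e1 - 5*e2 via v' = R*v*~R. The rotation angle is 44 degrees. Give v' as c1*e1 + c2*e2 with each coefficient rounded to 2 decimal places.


Rotor R = cos(22deg) - sin(22deg)*e12
Rotation angle theta = 2 * 22 = 44 degrees
v' = R*v*~R rotates v by theta.
cos(44deg) = 0.7193, sin(44deg) = 0.6947
v'_1 = -5*cos(44deg) - (-5)*sin(44deg)
= -5*0.7193 - (-5)*0.6947
= -0.12
v'_2 = -5*sin(44deg) + (-5)*cos(44deg)
= -5*0.6947 + (-5)*0.7193
= -7.07
v' = -0.12*e1 - 7.07*e2


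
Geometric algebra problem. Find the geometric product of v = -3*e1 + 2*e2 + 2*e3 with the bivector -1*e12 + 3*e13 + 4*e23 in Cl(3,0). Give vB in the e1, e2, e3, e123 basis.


vB has grade-1 (vector) and grade-3 (trivector) parts: vB = (v _| B) + (v ^ B).
Vector part <vB>_1:
  e1: -v2*b12 - v3*b13 = -(2)*(-1) - (2)*(3) = -4
  e2: v1*b12 - v3*b23 = (-3)*(-1) - (2)*(4) = -5
  e3: v1*b13 + v2*b23 = (-3)*(3) + (2)*(4) = -1
Trivector part <vB>_3:
  e123: v1*b23 - v2*b13 + v3*b12 = (-3)*(4) - (2)*(3) + (2)*(-1) = -20
vB = -4*e1 - 5*e2 - 1*e3 - 20*e123


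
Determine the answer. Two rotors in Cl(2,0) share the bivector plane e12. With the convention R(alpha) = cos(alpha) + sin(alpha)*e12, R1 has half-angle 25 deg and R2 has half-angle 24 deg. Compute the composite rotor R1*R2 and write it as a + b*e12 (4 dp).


Same-plane rotors commute and their half-angles add:
R1*R2 = cos(a1 + a2) + sin(a1 + a2)*e12.
a1 + a2 = 25 + 24 = 49 deg
cos(49 deg) = 0.6561
sin(49 deg) = 0.7547
R1*R2 = 0.6561 + 0.7547*e12


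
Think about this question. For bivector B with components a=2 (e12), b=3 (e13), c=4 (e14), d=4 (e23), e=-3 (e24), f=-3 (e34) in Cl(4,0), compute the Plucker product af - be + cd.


Plucker relation: af - be + cd
a*f = 2*(-3) = -6
b*e = 3*(-3) = -9
c*d = 4*4 = 16
af - be + cd = -6 - (-9) + 16
= 19


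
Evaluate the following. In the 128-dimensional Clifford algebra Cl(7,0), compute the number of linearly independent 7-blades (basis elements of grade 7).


Number of grade-k basis blades in Cl(p,q) with n = p + q is C(n, k).
n = 7 + 0 = 7
C(7, 7) = 7! / (7! * 0!)
= 5040 / (5040 * 1)
= 1


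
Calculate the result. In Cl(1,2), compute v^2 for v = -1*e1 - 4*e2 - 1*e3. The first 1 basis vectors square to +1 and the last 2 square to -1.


v^2 = sum of c_i^2 * e_i^2
Positive signature terms (e_i^2 = +1): (-1)^2 = 1
Negative signature terms (e_j^2 = -1): (-4)^2 + (-1)^2 = 17
v^2 = 1 - 17 = -16


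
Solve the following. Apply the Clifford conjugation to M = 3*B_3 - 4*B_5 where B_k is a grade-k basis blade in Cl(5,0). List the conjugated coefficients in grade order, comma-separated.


Clifford conjugate sign for grade k: (-1)^(k(k+1)/2)
Grade 3: (-1)^(3*4/2) = (-1)^6 = 1, coeff 3 -> 3
Grade 5: (-1)^(5*6/2) = (-1)^15 = -1, coeff -4 -> 4
Conjugated coefficients: 3, 4


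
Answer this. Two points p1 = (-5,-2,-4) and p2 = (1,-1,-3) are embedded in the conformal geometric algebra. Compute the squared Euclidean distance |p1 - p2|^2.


p1 - p2 = (-6, -1, -1)
|p1 - p2|^2 = (-6)^2 + (-1)^2 + (-1)^2
= 36 + 1 + 1
= 38


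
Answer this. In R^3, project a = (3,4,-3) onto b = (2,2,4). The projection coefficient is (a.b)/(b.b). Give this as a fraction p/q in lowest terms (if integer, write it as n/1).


Projection coefficient = (a . b) / (b . b)
a . b = 3*2 + 4*2 + (-3)*4
= 6 + 8 + (-12) = 2
b . b = 2^2 + 2^2 + 4^2
= 4 + 4 + 16 = 24
Coefficient = 2/24
In lowest terms: 1/12


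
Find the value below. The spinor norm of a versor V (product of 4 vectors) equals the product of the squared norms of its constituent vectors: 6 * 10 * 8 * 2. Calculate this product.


Spinor norm N(V) = |v1|^2 * |v2|^2 * ... * |v4|^2
= 6 * 10 * 8 * 2
Running product: 6, 60, 480, 960
N(V) = 960


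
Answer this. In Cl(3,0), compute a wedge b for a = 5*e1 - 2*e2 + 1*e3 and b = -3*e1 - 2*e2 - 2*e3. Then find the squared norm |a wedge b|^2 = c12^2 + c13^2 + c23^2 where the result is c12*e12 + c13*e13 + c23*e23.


a wedge b = (a1*b2 - a2*b1)*e12 + (a1*b3 - a3*b1)*e13 + (a2*b3 - a3*b2)*e23
e12 coeff: 5*(-2) - (-2)*(-3) = -10 - 6 = -16
e13 coeff: 5*(-2) - 1*(-3) = -10 - (-3) = -7
e23 coeff: (-2)*(-2) - 1*(-2) = 4 - (-2) = 6
|a wedge b|^2 = (-16)^2 + (-7)^2 + 6^2
= 256 + 49 + 36
= 341


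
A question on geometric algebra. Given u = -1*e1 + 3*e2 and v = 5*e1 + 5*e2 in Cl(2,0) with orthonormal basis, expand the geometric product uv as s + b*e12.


Expand: (-1*e1 + 3*e2)(5*e1 + 5*e2)
= (-1)*5*e1e1 + (-1)*5*e1e2 + 3*5*e2e1 + 3*5*e2e2
Using e1^2 = e2^2 = 1, e2e1 = -e1e2:
Scalar part s = (-1)*5 + 3*5 = -5 + 15 = 10
Bivector part b = (-1)*5 - 3*5 = -5 - 15 = -20
uv = 10 - 20*e12


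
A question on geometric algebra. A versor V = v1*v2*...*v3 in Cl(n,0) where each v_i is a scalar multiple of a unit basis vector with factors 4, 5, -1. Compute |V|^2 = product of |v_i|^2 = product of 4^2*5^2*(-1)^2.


Each vector v_i has |v_i|^2 = s_i^2
Squared scales: 4^2 = 16, 5^2 = 25, (-1)^2 = 1
|V|^2 = 16 * 25 * 1
= 400


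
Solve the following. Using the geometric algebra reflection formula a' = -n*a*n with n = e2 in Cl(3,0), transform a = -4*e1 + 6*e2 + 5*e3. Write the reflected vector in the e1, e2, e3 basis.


Reflection formula: a' = -n*a*n, with n = e2 (unit vector, n^2 = 1).
For reflection through hyperplane perp to e2:
The component along e2 flips sign, others stay.
a = (-4, 6, 5)
a' = (-4, -6, 5)
a' = -4*e1 - 6*e2 + 5*e3


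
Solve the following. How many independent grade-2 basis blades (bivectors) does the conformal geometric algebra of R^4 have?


The conformal model of R^4 uses Cl(5,1) with m = 4 + 2 = 6 generators.
Number of grade-2 blades = C(m, 2) = C(6, 2)
= 6*5/2 = 15


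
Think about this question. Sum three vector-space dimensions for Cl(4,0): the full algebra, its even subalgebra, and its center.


n = 4 + 0 = 4
Total dim = 2^4 = 16
Even subalgebra dim = 2^3 = 8
n is even, so center dim = 1
Sum = 16 + 8 + 1 = 25


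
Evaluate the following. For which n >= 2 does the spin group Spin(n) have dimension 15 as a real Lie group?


dim Spin(n) = dim so(n) = n(n-1)/2.
Solve n(n-1)/2 = 15, i.e. n^2 - n - 30 = 0.
Discriminant = 1 + 8*15 = 121
n = (1 + sqrt(121))/2 = (1 + 11)/2 = 6


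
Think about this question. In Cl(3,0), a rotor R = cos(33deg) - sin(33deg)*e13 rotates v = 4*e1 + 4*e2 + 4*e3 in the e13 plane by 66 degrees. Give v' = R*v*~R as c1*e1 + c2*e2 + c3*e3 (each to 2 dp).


Rotor R = cos(33deg) - sin(33deg)*e13
Rotation angle theta = 2 * 33 = 66 degrees in the e13 plane (e1 -> e3).
The component perpendicular to the plane (e2) is invariant: v'_2 = v2 = 4.00
cos(66deg) = 0.4067, sin(66deg) = 0.9135
v'_1 = v1*cos(theta) - v3*sin(theta) = 4*0.4067 - 4*0.9135 = -2.03
v'_3 = v1*sin(theta) + v3*cos(theta) = 4*0.9135 + 4*0.4067 = 5.28
v' = -2.03*e1 + 4.00*e2 + 5.28*e3


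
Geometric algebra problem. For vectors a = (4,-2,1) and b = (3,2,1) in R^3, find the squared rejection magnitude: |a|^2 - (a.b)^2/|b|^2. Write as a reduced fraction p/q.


|a|^2 = 4^2 + (-2)^2 + 1^2 = 21
|b|^2 = 3^2 + 2^2 + 1^2 = 14
a . b = 4*3 + (-2)*2 + 1*1 = 9
(a.b)^2 = 9^2 = 81
|rej|^2 = 21 - 81/14
= (294 - 81)/14
= 213/14
In lowest terms: 213/14


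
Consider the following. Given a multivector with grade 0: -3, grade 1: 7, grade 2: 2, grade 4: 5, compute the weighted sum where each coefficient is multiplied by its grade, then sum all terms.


Grade-weighted sum = sum of grade_k * coefficient_k
0*(-3) = 0
1*7 = 7
2*2 = 4
4*5 = 20
Total = 0 + 7 + 4 + 20 = 31


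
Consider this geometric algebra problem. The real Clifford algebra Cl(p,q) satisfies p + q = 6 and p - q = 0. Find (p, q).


We need p + q = 6 and p - q = 0.
Adding: 2p = 6 + 0 = 6, so p = 3.
Then q = 6 - 3 = 3.
(p, q) = (3, 3)


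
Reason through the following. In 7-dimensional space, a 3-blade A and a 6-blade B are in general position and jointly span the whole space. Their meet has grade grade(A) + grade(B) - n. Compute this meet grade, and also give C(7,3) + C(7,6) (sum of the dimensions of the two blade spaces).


Meet grade = grade(A) + grade(B) - n
= 3 + 6 - 7 = 2
C(7,3) = 35
C(7,6) = 7
dim_A + dim_B = 35 + 7 = 42


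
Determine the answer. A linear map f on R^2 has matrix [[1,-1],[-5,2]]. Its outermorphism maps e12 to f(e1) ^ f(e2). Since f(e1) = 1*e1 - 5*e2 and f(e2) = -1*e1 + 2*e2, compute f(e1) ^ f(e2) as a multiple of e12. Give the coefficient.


The outermorphism of a linear map f sends e1^e2 to f(e1)^f(e2).
f(e1) = 1*e1 - 5*e2
f(e2) = -1*e1 + 2*e2
f(e1) ^ f(e2) = (1*e1 - 5*e2) ^ (-1*e1 + 2*e2)
= 1*2*e12 + (-5)*(-1)*e21
= (2 - 5)*e12
= -3*e12
Coefficient = -3


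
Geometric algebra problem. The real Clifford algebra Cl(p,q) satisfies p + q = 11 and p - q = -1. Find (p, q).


We need p + q = 11 and p - q = -1.
Adding: 2p = 11 + (-1) = 10, so p = 5.
Then q = 11 - 5 = 6.
(p, q) = (5, 6)


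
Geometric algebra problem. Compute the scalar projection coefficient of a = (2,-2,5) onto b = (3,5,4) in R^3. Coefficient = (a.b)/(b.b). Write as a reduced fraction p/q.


Projection coefficient = (a . b) / (b . b)
a . b = 2*3 + (-2)*5 + 5*4
= 6 + (-10) + 20 = 16
b . b = 3^2 + 5^2 + 4^2
= 9 + 25 + 16 = 50
Coefficient = 16/50
In lowest terms: 8/25


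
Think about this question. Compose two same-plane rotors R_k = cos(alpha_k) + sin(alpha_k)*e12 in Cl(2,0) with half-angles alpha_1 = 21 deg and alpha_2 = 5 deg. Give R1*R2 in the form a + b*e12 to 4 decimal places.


Same-plane rotors commute and their half-angles add:
R1*R2 = cos(a1 + a2) + sin(a1 + a2)*e12.
a1 + a2 = 21 + 5 = 26 deg
cos(26 deg) = 0.8988
sin(26 deg) = 0.4384
R1*R2 = 0.8988 + 0.4384*e12


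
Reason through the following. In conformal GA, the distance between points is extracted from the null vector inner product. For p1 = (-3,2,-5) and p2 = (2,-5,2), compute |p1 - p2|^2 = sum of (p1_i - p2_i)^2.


p1 - p2 = (-5, 7, -7)
|p1 - p2|^2 = (-5)^2 + 7^2 + (-7)^2
= 25 + 49 + 49
= 123


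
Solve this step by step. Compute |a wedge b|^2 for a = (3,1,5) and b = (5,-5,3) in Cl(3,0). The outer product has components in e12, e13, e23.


a wedge b = (a1*b2 - a2*b1)*e12 + (a1*b3 - a3*b1)*e13 + (a2*b3 - a3*b2)*e23
e12 coeff: 3*(-5) - 1*5 = -15 - 5 = -20
e13 coeff: 3*3 - 5*5 = 9 - 25 = -16
e23 coeff: 1*3 - 5*(-5) = 3 - (-25) = 28
|a wedge b|^2 = (-20)^2 + (-16)^2 + 28^2
= 400 + 256 + 784
= 1440


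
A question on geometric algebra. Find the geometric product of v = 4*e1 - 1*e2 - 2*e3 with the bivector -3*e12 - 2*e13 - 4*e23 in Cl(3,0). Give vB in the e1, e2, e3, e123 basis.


vB has grade-1 (vector) and grade-3 (trivector) parts: vB = (v _| B) + (v ^ B).
Vector part <vB>_1:
  e1: -v2*b12 - v3*b13 = -(-1)*(-3) - (-2)*(-2) = -7
  e2: v1*b12 - v3*b23 = (4)*(-3) - (-2)*(-4) = -20
  e3: v1*b13 + v2*b23 = (4)*(-2) + (-1)*(-4) = -4
Trivector part <vB>_3:
  e123: v1*b23 - v2*b13 + v3*b12 = (4)*(-4) - (-1)*(-2) + (-2)*(-3) = -12
vB = -7*e1 - 20*e2 - 4*e3 - 12*e123
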